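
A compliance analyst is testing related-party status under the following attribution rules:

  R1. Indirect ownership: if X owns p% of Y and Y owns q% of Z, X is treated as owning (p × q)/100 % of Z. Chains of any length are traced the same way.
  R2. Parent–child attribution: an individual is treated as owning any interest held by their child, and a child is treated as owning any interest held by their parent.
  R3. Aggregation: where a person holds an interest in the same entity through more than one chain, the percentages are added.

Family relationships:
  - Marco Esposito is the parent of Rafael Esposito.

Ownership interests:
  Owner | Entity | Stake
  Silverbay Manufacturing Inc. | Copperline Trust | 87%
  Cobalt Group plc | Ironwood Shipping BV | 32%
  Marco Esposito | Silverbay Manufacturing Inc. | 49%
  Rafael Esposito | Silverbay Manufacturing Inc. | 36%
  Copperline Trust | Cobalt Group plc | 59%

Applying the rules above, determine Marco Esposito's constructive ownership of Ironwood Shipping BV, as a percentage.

13.96176%

By parent–child attribution (R2), Marco Esposito is treated as also owning Rafael Esposito's interest in Silverbay Manufacturing Inc, giving 49% + 36% = 85%.
Chain via Silverbay Manufacturing Inc. → Copperline Trust → Cobalt Group plc (R1): 85% × 87% × 59% × 32% = 13.96176% of Ironwood Shipping BV.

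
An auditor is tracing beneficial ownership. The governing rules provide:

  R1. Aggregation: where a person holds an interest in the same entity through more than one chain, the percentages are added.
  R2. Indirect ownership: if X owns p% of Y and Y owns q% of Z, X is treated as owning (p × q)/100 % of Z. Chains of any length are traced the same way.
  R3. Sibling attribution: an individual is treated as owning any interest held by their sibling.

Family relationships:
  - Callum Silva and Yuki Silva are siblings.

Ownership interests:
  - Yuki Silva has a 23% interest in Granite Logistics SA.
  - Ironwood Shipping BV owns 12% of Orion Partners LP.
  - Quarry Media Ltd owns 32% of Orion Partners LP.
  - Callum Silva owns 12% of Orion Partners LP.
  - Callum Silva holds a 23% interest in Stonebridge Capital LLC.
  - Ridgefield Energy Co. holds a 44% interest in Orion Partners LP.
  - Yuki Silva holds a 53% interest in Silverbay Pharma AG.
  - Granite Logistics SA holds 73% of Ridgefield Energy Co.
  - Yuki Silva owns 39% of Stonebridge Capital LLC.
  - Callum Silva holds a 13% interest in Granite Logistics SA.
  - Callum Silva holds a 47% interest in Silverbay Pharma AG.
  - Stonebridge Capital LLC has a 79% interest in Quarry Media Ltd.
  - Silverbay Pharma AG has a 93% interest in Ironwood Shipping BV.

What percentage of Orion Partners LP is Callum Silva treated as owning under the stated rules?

50.3968%

By sibling attribution (R3), Callum Silva is treated as also owning Yuki Silva's interest in Silverbay Pharma AG, giving 47% + 53% = 100%.
By sibling attribution (R3), Callum Silva is treated as also owning Yuki Silva's interest in Granite Logistics SA, giving 13% + 23% = 36%.
By sibling attribution (R3), Callum Silva is treated as also owning Yuki Silva's interest in Stonebridge Capital LLC, giving 23% + 39% = 62%.
Chain via Silverbay Pharma AG → Ironwood Shipping BV (R2): 100% × 93% × 12% = 11.16% of Orion Partners LP.
Chain via Granite Logistics SA → Ridgefield Energy Co. (R2): 36% × 73% × 44% = 11.5632% of Orion Partners LP.
Chain via Stonebridge Capital LLC → Quarry Media Ltd (R2): 62% × 79% × 32% = 15.6736% of Orion Partners LP.
Direct interest in Orion Partners LP: 12%.
Aggregating (R1): 11.16% + 11.5632% + 15.6736% + 12% = 50.3968%.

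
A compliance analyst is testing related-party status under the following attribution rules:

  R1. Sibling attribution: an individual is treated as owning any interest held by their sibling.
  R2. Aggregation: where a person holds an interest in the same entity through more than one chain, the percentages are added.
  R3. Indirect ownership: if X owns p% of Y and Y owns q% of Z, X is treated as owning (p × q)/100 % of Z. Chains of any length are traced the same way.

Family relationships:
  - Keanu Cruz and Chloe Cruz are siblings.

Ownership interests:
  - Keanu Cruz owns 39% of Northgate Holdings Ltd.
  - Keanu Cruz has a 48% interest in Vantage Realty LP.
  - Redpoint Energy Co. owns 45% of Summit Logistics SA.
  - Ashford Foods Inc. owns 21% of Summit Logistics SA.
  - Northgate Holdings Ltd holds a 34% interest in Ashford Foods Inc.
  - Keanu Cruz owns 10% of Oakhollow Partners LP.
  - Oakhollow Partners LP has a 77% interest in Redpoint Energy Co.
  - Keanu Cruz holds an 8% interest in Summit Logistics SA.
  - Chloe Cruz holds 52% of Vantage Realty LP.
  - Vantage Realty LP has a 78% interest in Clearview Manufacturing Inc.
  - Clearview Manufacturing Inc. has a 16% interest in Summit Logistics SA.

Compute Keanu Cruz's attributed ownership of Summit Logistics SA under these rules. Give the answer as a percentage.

26.7296%

By sibling attribution (R1), Keanu Cruz is treated as also owning Chloe Cruz's interest in Vantage Realty LP, giving 48% + 52% = 100%.
Chain via Northgate Holdings Ltd → Ashford Foods Inc. (R3): 39% × 34% × 21% = 2.7846% of Summit Logistics SA.
Chain via Oakhollow Partners LP → Redpoint Energy Co. (R3): 10% × 77% × 45% = 3.465% of Summit Logistics SA.
Chain via Vantage Realty LP → Clearview Manufacturing Inc. (R3): 100% × 78% × 16% = 12.48% of Summit Logistics SA.
Direct interest in Summit Logistics SA: 8%.
Aggregating (R2): 2.7846% + 3.465% + 12.48% + 8% = 26.7296%.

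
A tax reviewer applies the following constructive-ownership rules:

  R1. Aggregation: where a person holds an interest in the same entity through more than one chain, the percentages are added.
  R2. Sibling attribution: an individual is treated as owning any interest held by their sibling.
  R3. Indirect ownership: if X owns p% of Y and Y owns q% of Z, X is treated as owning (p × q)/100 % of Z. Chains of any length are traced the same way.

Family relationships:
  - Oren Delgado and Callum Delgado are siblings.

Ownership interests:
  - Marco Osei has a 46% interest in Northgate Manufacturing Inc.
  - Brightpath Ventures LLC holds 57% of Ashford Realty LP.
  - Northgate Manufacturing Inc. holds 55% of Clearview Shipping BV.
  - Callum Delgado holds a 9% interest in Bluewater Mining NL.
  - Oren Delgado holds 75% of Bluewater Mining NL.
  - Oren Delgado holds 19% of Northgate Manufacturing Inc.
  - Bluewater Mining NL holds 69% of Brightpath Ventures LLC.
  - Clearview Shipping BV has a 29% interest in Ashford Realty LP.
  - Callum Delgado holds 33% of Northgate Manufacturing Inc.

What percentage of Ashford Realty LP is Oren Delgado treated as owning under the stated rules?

41.3312%

By sibling attribution (R2), Oren Delgado is treated as also owning Callum Delgado's interest in Bluewater Mining NL, giving 75% + 9% = 84%.
By sibling attribution (R2), Oren Delgado is treated as also owning Callum Delgado's interest in Northgate Manufacturing Inc, giving 19% + 33% = 52%.
Chain via Bluewater Mining NL → Brightpath Ventures LLC (R3): 84% × 69% × 57% = 33.0372% of Ashford Realty LP.
Chain via Northgate Manufacturing Inc. → Clearview Shipping BV (R3): 52% × 55% × 29% = 8.294% of Ashford Realty LP.
Aggregating (R1): 33.0372% + 8.294% = 41.3312%.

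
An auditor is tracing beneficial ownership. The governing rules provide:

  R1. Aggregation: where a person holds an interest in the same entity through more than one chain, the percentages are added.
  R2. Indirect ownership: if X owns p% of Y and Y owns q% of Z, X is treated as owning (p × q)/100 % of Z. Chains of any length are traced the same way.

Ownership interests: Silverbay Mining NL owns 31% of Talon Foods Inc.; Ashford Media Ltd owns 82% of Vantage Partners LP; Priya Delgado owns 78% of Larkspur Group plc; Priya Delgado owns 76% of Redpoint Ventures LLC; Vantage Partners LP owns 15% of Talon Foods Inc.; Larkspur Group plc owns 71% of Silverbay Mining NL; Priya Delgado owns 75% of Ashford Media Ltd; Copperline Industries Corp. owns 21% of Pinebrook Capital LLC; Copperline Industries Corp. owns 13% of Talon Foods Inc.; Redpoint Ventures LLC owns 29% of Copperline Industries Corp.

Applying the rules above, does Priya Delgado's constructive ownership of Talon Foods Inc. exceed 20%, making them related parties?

Yes

Chain via Ashford Media Ltd → Vantage Partners LP (R2): 75% × 82% × 15% = 9.225% of Talon Foods Inc.
Chain via Larkspur Group plc → Silverbay Mining NL (R2): 78% × 71% × 31% = 17.1678% of Talon Foods Inc.
Chain via Redpoint Ventures LLC → Copperline Industries Corp. (R2): 76% × 29% × 13% = 2.8652% of Talon Foods Inc.
Aggregating (R1): 9.225% + 17.1678% + 2.8652% = 29.258%.
29.258% exceeds the 20% threshold, so Priya is a related party to Talon Foods Inc.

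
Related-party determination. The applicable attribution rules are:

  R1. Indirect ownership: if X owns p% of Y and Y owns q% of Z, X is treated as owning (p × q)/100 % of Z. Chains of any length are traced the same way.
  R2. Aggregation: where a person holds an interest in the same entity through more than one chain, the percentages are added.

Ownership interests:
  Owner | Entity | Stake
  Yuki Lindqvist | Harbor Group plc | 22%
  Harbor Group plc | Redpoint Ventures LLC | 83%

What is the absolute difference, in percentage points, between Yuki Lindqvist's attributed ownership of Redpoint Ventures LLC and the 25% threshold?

Chain via Harbor Group plc (R1): 22% × 83% = 18.26% of Redpoint Ventures LLC.
18.26% falls short of the 25% threshold by 6.74 percentage points.

6.74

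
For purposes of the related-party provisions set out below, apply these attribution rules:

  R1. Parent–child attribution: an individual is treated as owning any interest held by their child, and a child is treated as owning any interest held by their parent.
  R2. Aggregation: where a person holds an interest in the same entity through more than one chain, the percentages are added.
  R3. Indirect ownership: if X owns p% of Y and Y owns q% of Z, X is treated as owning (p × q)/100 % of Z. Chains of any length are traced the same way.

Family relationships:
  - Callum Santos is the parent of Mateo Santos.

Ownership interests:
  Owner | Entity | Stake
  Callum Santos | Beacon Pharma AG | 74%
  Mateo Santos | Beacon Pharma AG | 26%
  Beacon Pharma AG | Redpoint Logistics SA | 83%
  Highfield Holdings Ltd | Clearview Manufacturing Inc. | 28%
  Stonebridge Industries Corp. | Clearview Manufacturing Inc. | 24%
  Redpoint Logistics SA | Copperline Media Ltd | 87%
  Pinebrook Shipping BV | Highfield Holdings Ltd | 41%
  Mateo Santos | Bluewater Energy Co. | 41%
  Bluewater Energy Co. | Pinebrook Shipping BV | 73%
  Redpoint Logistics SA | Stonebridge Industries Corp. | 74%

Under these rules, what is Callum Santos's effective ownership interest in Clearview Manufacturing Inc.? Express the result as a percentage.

By parent–child attribution (R1), Callum Santos is treated as also owning Mateo Santos's interest in Beacon Pharma AG, giving 74% + 26% = 100%.
By parent–child attribution (R1), Callum Santos is treated as owning Mateo Santos's 41% interest in Bluewater Energy Co.
Chain via Beacon Pharma AG → Redpoint Logistics SA → Stonebridge Industries Corp. (R3): 100% × 83% × 74% × 24% = 14.7408% of Clearview Manufacturing Inc.
Chain via Bluewater Energy Co. → Pinebrook Shipping BV → Highfield Holdings Ltd (R3): 41% × 73% × 41% × 28% = 3.435964% of Clearview Manufacturing Inc.
Aggregating (R2): 14.7408% + 3.435964% = 18.176764%.

18.176764%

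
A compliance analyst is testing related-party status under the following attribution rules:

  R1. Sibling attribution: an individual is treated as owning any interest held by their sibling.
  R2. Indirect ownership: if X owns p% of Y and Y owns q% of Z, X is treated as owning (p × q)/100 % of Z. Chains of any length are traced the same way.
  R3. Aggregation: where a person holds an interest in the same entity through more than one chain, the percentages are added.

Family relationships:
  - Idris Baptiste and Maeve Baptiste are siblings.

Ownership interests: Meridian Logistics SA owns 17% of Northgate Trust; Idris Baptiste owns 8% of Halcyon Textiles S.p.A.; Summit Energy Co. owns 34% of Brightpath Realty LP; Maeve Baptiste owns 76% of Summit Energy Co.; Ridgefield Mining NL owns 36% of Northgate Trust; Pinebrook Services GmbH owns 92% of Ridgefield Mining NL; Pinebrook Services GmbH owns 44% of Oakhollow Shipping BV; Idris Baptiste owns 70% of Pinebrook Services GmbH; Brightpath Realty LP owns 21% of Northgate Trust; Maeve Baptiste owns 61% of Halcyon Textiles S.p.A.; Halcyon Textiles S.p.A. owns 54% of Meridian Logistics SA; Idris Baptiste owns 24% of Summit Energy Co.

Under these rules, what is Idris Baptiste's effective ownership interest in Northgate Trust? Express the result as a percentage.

By sibling attribution (R1), Idris Baptiste is treated as also owning Maeve Baptiste's interest in Halcyon Textiles S.p.A, giving 8% + 61% = 69%.
By sibling attribution (R1), Idris Baptiste is treated as also owning Maeve Baptiste's interest in Summit Energy Co, giving 24% + 76% = 100%.
Chain via Halcyon Textiles S.p.A. → Meridian Logistics SA (R2): 69% × 54% × 17% = 6.3342% of Northgate Trust.
Chain via Pinebrook Services GmbH → Ridgefield Mining NL (R2): 70% × 92% × 36% = 23.184% of Northgate Trust.
Chain via Summit Energy Co. → Brightpath Realty LP (R2): 100% × 34% × 21% = 7.14% of Northgate Trust.
Aggregating (R3): 6.3342% + 23.184% + 7.14% = 36.6582%.

36.6582%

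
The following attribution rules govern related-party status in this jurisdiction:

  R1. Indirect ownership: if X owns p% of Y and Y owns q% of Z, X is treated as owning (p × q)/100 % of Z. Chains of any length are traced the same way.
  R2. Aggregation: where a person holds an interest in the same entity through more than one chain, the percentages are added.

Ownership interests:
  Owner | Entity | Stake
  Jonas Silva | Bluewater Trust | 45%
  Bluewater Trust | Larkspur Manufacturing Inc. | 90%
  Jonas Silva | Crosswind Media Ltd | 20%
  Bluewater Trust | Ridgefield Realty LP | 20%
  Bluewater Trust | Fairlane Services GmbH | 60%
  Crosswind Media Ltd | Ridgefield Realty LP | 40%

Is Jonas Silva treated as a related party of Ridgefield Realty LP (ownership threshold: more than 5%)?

Chain via Crosswind Media Ltd (R1): 20% × 40% = 8% of Ridgefield Realty LP.
Chain via Bluewater Trust (R1): 45% × 20% = 9% of Ridgefield Realty LP.
Aggregating (R2): 8% + 9% = 17%.
17% exceeds the 5% threshold, so Jonas is a related party to Ridgefield Realty LP.

Yes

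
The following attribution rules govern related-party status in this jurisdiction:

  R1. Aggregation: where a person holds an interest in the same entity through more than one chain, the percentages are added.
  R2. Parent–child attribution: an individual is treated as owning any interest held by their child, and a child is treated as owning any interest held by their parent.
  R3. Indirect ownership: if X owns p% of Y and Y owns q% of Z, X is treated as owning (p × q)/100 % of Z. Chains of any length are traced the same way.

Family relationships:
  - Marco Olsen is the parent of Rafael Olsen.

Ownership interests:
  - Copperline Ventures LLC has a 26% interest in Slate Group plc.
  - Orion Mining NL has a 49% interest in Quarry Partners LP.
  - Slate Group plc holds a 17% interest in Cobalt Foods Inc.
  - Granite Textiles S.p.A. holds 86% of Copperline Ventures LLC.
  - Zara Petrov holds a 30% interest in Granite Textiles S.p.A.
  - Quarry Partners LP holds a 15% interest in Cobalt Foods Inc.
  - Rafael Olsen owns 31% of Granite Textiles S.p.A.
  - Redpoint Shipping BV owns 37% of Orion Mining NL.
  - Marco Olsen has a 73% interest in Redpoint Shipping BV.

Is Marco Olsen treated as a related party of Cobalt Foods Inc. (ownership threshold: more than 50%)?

No

By parent–child attribution (R2), Marco Olsen is treated as owning Rafael Olsen's 31% interest in Granite Textiles S.p.A.
Chain via Redpoint Shipping BV → Orion Mining NL → Quarry Partners LP (R3): 73% × 37% × 49% × 15% = 1.985235% of Cobalt Foods Inc.
Chain via Granite Textiles S.p.A. → Copperline Ventures LLC → Slate Group plc (R3): 31% × 86% × 26% × 17% = 1.178372% of Cobalt Foods Inc.
Aggregating (R1): 1.985235% + 1.178372% = 3.163607%.
3.163607% does not exceed the 50% threshold, so Marco is not a related party to Cobalt Foods Inc.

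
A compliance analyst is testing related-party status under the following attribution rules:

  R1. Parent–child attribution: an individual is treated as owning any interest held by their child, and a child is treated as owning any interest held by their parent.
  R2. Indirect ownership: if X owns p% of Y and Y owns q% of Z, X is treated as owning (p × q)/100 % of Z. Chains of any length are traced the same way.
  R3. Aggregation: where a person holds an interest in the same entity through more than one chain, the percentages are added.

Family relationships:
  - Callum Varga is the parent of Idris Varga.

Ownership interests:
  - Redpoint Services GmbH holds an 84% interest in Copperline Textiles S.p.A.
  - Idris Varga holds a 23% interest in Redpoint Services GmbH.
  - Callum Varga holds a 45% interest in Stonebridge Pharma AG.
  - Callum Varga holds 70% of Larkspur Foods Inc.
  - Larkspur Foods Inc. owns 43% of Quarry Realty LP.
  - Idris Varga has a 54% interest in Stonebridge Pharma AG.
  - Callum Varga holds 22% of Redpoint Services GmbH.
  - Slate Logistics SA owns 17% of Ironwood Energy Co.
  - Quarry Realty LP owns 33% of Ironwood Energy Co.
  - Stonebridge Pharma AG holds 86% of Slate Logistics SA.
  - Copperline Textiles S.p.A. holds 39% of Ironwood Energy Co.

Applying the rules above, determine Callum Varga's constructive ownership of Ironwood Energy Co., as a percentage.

By parent–child attribution (R1), Callum Varga is treated as also owning Idris Varga's interest in Stonebridge Pharma AG, giving 45% + 54% = 99%.
By parent–child attribution (R1), Callum Varga is treated as also owning Idris Varga's interest in Redpoint Services GmbH, giving 22% + 23% = 45%.
Chain via Larkspur Foods Inc. → Quarry Realty LP (R2): 70% × 43% × 33% = 9.933% of Ironwood Energy Co.
Chain via Stonebridge Pharma AG → Slate Logistics SA (R2): 99% × 86% × 17% = 14.4738% of Ironwood Energy Co.
Chain via Redpoint Services GmbH → Copperline Textiles S.p.A. (R2): 45% × 84% × 39% = 14.742% of Ironwood Energy Co.
Aggregating (R3): 9.933% + 14.4738% + 14.742% = 39.1488%.

39.1488%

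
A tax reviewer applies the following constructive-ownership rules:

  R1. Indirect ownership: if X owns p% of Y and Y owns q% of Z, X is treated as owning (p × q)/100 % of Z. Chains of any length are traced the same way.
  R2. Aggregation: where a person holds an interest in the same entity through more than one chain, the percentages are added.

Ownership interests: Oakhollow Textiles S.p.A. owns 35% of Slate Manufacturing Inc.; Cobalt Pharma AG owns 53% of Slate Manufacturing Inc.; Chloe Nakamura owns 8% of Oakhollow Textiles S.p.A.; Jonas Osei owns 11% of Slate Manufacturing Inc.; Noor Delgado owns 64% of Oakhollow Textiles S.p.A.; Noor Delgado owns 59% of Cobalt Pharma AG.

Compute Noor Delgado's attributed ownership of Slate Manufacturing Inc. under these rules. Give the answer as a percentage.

Chain via Cobalt Pharma AG (R1): 59% × 53% = 31.27% of Slate Manufacturing Inc.
Chain via Oakhollow Textiles S.p.A. (R1): 64% × 35% = 22.4% of Slate Manufacturing Inc.
Aggregating (R2): 31.27% + 22.4% = 53.67%.

53.67%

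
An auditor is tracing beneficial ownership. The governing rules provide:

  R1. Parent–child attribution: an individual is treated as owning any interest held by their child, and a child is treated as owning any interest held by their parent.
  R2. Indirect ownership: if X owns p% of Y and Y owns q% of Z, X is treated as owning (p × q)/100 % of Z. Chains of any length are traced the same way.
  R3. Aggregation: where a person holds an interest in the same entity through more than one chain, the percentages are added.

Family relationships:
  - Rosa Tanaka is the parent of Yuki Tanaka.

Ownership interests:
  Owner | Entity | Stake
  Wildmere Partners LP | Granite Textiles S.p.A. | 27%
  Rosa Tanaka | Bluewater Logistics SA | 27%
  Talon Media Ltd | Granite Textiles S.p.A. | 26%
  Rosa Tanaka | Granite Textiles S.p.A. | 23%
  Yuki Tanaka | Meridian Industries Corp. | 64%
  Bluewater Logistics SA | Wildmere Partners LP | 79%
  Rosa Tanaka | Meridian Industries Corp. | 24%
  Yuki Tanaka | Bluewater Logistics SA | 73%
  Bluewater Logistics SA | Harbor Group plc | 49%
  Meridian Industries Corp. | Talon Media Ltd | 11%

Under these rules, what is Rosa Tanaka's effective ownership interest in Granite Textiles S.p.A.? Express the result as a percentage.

By parent–child attribution (R1), Rosa Tanaka is treated as also owning Yuki Tanaka's interest in Meridian Industries Corp, giving 24% + 64% = 88%.
By parent–child attribution (R1), Rosa Tanaka is treated as also owning Yuki Tanaka's interest in Bluewater Logistics SA, giving 27% + 73% = 100%.
Chain via Meridian Industries Corp. → Talon Media Ltd (R2): 88% × 11% × 26% = 2.5168% of Granite Textiles S.p.A.
Chain via Bluewater Logistics SA → Wildmere Partners LP (R2): 100% × 79% × 27% = 21.33% of Granite Textiles S.p.A.
Direct interest in Granite Textiles S.p.A: 23%.
Aggregating (R3): 2.5168% + 21.33% + 23% = 46.8468%.

46.8468%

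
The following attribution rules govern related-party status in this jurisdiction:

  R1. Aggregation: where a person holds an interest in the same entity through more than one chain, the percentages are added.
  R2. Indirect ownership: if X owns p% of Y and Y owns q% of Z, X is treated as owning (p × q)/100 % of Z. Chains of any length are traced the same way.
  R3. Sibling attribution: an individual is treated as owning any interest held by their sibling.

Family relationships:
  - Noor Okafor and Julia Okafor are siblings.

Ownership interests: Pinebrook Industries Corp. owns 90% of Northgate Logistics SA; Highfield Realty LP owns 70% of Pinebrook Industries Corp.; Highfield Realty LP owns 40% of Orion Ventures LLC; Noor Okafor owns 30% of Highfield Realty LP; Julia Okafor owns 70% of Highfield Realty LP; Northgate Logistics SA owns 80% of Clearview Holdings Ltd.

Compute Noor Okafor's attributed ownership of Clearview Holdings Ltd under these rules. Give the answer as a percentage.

50.4%

By sibling attribution (R3), Noor Okafor is treated as also owning Julia Okafor's interest in Highfield Realty LP, giving 30% + 70% = 100%.
Chain via Highfield Realty LP → Pinebrook Industries Corp. → Northgate Logistics SA (R2): 100% × 70% × 90% × 80% = 50.4% of Clearview Holdings Ltd.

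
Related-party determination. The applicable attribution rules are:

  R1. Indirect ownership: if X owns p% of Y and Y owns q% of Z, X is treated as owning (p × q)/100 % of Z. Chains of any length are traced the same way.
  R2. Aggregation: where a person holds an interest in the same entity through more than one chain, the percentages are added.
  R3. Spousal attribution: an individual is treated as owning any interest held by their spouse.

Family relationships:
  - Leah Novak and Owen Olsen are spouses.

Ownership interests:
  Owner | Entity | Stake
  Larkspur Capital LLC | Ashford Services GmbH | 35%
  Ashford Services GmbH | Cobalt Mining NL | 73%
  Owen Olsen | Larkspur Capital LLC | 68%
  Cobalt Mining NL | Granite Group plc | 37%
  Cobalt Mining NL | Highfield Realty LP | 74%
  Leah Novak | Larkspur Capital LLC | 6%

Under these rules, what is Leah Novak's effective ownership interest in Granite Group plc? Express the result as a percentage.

By spousal attribution (R3), Leah Novak is treated as also owning Owen Olsen's interest in Larkspur Capital LLC, giving 6% + 68% = 74%.
Chain via Larkspur Capital LLC → Ashford Services GmbH → Cobalt Mining NL (R1): 74% × 35% × 73% × 37% = 6.99559% of Granite Group plc.

6.99559%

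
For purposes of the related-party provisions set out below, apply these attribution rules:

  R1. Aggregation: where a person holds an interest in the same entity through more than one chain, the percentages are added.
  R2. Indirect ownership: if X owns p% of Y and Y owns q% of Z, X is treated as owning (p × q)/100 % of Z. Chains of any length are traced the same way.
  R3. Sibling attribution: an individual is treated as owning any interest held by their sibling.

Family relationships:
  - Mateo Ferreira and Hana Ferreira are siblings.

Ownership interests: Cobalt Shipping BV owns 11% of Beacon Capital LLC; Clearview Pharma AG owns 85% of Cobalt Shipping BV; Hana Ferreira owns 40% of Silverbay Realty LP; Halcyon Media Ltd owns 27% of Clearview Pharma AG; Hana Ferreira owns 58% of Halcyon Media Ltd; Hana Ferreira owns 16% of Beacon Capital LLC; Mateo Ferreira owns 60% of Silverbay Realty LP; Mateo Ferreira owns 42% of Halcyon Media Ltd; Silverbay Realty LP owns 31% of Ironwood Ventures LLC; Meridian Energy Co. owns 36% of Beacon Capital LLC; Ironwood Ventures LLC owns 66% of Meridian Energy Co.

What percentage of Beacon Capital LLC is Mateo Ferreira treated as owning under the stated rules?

25.8901%

By sibling attribution (R3), Mateo Ferreira is treated as also owning Hana Ferreira's interest in Silverbay Realty LP, giving 60% + 40% = 100%.
By sibling attribution (R3), Mateo Ferreira is treated as also owning Hana Ferreira's interest in Halcyon Media Ltd, giving 42% + 58% = 100%.
By sibling attribution (R3), Mateo Ferreira is treated as owning Hana Ferreira's 16% interest in Beacon Capital LLC.
Chain via Silverbay Realty LP → Ironwood Ventures LLC → Meridian Energy Co. (R2): 100% × 31% × 66% × 36% = 7.3656% of Beacon Capital LLC.
Chain via Halcyon Media Ltd → Clearview Pharma AG → Cobalt Shipping BV (R2): 100% × 27% × 85% × 11% = 2.5245% of Beacon Capital LLC.
Direct interest in Beacon Capital LLC: 16%.
Aggregating (R1): 7.3656% + 2.5245% + 16% = 25.8901%.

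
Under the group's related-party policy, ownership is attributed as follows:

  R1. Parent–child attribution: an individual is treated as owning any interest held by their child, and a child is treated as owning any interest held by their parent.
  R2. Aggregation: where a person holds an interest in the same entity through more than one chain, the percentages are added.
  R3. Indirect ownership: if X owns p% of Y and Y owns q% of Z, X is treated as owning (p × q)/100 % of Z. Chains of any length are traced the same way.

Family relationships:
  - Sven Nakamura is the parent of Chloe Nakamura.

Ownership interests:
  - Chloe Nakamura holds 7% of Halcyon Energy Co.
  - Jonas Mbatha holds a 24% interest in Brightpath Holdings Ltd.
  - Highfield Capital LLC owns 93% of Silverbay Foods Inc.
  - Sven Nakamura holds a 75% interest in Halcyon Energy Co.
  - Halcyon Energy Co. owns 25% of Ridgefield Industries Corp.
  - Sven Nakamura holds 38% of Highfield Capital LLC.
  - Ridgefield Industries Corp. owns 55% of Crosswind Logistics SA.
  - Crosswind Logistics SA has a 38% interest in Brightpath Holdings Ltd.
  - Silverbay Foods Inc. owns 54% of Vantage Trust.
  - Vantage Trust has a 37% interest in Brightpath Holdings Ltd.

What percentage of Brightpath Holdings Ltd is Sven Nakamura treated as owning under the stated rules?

11.345432%

By parent–child attribution (R1), Sven Nakamura is treated as also owning Chloe Nakamura's interest in Halcyon Energy Co, giving 75% + 7% = 82%.
Chain via Highfield Capital LLC → Silverbay Foods Inc. → Vantage Trust (R3): 38% × 93% × 54% × 37% = 7.060932% of Brightpath Holdings Ltd.
Chain via Halcyon Energy Co. → Ridgefield Industries Corp. → Crosswind Logistics SA (R3): 82% × 25% × 55% × 38% = 4.2845% of Brightpath Holdings Ltd.
Aggregating (R2): 7.060932% + 4.2845% = 11.345432%.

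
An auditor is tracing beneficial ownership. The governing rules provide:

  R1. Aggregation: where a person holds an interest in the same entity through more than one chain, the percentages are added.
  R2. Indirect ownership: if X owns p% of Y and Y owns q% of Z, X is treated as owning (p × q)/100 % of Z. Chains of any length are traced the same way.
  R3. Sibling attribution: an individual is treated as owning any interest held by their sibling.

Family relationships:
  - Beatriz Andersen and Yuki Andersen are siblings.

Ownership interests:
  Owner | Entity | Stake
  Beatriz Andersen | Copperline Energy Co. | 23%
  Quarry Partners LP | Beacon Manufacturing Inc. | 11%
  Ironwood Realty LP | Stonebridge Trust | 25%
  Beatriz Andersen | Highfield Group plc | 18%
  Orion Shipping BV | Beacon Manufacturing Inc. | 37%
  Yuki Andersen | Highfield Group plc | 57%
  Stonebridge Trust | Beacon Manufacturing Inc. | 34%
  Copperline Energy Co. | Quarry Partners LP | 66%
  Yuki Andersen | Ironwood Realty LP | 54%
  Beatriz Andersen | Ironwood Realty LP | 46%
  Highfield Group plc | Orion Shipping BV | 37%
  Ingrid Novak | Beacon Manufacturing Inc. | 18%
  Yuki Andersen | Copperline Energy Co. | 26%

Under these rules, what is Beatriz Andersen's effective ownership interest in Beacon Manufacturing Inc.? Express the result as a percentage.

22.3249%

By sibling attribution (R3), Beatriz Andersen is treated as also owning Yuki Andersen's interest in Copperline Energy Co, giving 23% + 26% = 49%.
By sibling attribution (R3), Beatriz Andersen is treated as also owning Yuki Andersen's interest in Ironwood Realty LP, giving 46% + 54% = 100%.
By sibling attribution (R3), Beatriz Andersen is treated as also owning Yuki Andersen's interest in Highfield Group plc, giving 18% + 57% = 75%.
Chain via Copperline Energy Co. → Quarry Partners LP (R2): 49% × 66% × 11% = 3.5574% of Beacon Manufacturing Inc.
Chain via Ironwood Realty LP → Stonebridge Trust (R2): 100% × 25% × 34% = 8.5% of Beacon Manufacturing Inc.
Chain via Highfield Group plc → Orion Shipping BV (R2): 75% × 37% × 37% = 10.2675% of Beacon Manufacturing Inc.
Aggregating (R1): 3.5574% + 8.5% + 10.2675% = 22.3249%.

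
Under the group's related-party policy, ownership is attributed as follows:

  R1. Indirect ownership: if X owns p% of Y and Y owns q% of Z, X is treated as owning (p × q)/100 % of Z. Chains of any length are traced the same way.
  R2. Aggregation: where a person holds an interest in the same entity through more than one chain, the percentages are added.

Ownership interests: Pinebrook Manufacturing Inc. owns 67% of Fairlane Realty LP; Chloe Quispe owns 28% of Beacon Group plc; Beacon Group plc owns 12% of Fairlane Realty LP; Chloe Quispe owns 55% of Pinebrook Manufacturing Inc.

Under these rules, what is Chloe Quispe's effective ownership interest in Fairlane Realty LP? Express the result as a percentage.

Chain via Beacon Group plc (R1): 28% × 12% = 3.36% of Fairlane Realty LP.
Chain via Pinebrook Manufacturing Inc. (R1): 55% × 67% = 36.85% of Fairlane Realty LP.
Aggregating (R2): 3.36% + 36.85% = 40.21%.

40.21%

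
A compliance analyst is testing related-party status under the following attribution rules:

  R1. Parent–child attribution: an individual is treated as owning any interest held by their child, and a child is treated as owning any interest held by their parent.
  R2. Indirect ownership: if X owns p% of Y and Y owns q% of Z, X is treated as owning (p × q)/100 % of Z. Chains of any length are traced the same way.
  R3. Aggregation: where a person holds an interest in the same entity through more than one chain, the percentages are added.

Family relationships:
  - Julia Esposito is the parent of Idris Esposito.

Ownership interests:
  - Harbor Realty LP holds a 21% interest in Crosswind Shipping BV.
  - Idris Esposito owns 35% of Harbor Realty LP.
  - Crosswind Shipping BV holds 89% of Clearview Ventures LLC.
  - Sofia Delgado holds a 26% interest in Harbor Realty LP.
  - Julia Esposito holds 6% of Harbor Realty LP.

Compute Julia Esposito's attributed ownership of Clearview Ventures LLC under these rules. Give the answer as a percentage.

7.6629%

By parent–child attribution (R1), Julia Esposito is treated as also owning Idris Esposito's interest in Harbor Realty LP, giving 6% + 35% = 41%.
Chain via Harbor Realty LP → Crosswind Shipping BV (R2): 41% × 21% × 89% = 7.6629% of Clearview Ventures LLC.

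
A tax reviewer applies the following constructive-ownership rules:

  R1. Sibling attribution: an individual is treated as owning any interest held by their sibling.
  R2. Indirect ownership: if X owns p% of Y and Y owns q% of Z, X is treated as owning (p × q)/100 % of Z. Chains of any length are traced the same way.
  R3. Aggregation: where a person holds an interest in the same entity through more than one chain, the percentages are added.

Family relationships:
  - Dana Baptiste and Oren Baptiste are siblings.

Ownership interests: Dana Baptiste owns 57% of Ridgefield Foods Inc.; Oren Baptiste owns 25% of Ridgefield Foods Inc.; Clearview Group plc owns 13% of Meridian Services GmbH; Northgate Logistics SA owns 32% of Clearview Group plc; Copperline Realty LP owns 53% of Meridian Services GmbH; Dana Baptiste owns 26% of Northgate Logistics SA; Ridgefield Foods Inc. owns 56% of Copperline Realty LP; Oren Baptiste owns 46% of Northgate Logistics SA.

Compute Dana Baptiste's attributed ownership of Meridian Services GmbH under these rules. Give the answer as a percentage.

By sibling attribution (R1), Dana Baptiste is treated as also owning Oren Baptiste's interest in Ridgefield Foods Inc, giving 57% + 25% = 82%.
By sibling attribution (R1), Dana Baptiste is treated as also owning Oren Baptiste's interest in Northgate Logistics SA, giving 26% + 46% = 72%.
Chain via Ridgefield Foods Inc. → Copperline Realty LP (R2): 82% × 56% × 53% = 24.3376% of Meridian Services GmbH.
Chain via Northgate Logistics SA → Clearview Group plc (R2): 72% × 32% × 13% = 2.9952% of Meridian Services GmbH.
Aggregating (R3): 24.3376% + 2.9952% = 27.3328%.

27.3328%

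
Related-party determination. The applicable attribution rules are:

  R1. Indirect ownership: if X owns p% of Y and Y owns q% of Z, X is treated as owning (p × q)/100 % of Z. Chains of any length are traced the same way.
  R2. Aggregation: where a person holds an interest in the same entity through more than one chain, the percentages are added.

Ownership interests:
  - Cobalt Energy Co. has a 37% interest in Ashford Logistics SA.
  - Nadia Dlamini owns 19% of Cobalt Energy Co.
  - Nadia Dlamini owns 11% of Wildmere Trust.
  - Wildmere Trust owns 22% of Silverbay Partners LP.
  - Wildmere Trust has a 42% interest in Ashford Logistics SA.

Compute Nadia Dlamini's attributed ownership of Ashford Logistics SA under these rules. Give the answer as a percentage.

11.65%

Chain via Wildmere Trust (R1): 11% × 42% = 4.62% of Ashford Logistics SA.
Chain via Cobalt Energy Co. (R1): 19% × 37% = 7.03% of Ashford Logistics SA.
Aggregating (R2): 4.62% + 7.03% = 11.65%.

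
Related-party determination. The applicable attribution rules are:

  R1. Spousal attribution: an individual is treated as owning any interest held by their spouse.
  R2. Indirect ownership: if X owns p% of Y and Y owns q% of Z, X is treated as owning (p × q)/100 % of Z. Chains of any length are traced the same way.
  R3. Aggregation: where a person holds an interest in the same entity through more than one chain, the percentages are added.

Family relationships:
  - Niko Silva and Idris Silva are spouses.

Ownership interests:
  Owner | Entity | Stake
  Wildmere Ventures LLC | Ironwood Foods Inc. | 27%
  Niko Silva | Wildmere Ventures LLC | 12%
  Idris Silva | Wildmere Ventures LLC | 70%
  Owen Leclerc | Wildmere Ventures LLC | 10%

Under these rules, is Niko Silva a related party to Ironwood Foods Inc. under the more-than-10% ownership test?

By spousal attribution (R1), Niko Silva is treated as also owning Idris Silva's interest in Wildmere Ventures LLC, giving 12% + 70% = 82%.
Chain via Wildmere Ventures LLC (R2): 82% × 27% = 22.14% of Ironwood Foods Inc.
22.14% exceeds the 10% threshold, so Niko is a related party to Ironwood Foods Inc.

Yes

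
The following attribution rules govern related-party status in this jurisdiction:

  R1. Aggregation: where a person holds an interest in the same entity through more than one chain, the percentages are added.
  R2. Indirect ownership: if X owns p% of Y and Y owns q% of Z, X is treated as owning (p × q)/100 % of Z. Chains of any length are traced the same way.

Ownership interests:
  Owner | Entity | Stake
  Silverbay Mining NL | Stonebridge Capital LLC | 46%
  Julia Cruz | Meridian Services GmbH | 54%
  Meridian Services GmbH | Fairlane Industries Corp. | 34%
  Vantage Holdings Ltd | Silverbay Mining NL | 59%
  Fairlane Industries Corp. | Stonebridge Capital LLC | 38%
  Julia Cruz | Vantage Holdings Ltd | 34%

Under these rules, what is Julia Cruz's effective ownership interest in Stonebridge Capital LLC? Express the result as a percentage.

Chain via Meridian Services GmbH → Fairlane Industries Corp. (R2): 54% × 34% × 38% = 6.9768% of Stonebridge Capital LLC.
Chain via Vantage Holdings Ltd → Silverbay Mining NL (R2): 34% × 59% × 46% = 9.2276% of Stonebridge Capital LLC.
Aggregating (R1): 6.9768% + 9.2276% = 16.2044%.

16.2044%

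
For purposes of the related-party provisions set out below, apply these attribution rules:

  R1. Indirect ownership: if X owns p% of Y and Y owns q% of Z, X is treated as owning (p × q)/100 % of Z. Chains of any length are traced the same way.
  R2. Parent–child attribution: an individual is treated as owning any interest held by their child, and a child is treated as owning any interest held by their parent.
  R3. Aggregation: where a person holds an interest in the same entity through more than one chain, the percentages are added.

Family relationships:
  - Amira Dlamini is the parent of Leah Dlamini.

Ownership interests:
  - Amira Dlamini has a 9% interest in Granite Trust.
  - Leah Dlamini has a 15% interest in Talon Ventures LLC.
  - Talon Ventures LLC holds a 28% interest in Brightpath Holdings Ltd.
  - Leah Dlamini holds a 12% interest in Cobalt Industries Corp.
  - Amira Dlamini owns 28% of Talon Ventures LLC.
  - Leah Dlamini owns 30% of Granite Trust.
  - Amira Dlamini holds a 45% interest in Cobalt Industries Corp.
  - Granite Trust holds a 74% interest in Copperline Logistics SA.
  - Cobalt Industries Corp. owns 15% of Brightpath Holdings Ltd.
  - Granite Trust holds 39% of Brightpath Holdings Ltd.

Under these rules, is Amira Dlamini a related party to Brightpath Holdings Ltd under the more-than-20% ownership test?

Yes

By parent–child attribution (R2), Amira Dlamini is treated as also owning Leah Dlamini's interest in Cobalt Industries Corp, giving 45% + 12% = 57%.
By parent–child attribution (R2), Amira Dlamini is treated as also owning Leah Dlamini's interest in Granite Trust, giving 9% + 30% = 39%.
By parent–child attribution (R2), Amira Dlamini is treated as also owning Leah Dlamini's interest in Talon Ventures LLC, giving 28% + 15% = 43%.
Chain via Cobalt Industries Corp. (R1): 57% × 15% = 8.55% of Brightpath Holdings Ltd.
Chain via Granite Trust (R1): 39% × 39% = 15.21% of Brightpath Holdings Ltd.
Chain via Talon Ventures LLC (R1): 43% × 28% = 12.04% of Brightpath Holdings Ltd.
Aggregating (R3): 8.55% + 15.21% + 12.04% = 35.8%.
35.8% exceeds the 20% threshold, so Amira is a related party to Brightpath Holdings Ltd.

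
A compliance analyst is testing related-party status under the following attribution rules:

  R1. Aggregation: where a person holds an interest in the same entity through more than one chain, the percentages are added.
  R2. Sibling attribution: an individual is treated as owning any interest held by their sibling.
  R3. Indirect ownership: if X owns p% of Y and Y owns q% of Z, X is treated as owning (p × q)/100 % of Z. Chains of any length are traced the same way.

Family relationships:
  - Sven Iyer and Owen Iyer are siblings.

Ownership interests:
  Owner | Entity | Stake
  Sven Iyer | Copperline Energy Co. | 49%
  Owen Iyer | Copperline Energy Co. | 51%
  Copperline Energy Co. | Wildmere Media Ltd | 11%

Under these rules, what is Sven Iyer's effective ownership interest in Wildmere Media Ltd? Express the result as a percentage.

11%

By sibling attribution (R2), Sven Iyer is treated as also owning Owen Iyer's interest in Copperline Energy Co, giving 49% + 51% = 100%.
Chain via Copperline Energy Co. (R3): 100% × 11% = 11% of Wildmere Media Ltd.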